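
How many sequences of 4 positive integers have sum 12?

165

Place 3 bars in the 11 internal gaps of a row of 12 dots: C(11,3) = 165.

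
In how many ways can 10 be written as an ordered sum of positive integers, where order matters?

512

There are 9 gaps and each independently is a cut or not, giving 2^9 = 512.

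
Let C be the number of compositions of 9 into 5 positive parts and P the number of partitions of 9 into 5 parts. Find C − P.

Compositions: C(8,4) = 70.
Partitions of 9 into exactly 5 parts: 5.
Difference: 70 − 5 = 65.

65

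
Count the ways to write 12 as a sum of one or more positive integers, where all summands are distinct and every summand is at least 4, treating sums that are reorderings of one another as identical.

Listing the qualifying partitions of 12:
12
4, 8
5, 7
Counting gives 3.

3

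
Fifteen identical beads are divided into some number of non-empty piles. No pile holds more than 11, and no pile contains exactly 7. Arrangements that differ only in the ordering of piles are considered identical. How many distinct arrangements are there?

Direct enumeration gives 147 partitions.

147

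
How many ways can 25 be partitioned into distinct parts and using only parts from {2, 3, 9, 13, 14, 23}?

Listing the qualifying partitions of 25:
23 + 2
14 + 9 + 2
13 + 9 + 3

3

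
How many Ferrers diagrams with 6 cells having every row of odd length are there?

4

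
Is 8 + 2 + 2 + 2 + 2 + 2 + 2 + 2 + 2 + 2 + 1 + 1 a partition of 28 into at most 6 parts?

No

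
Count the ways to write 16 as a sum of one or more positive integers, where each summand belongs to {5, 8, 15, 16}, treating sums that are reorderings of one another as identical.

2

Listing the qualifying partitions of 16:
16
8, 8
That's 2 in total.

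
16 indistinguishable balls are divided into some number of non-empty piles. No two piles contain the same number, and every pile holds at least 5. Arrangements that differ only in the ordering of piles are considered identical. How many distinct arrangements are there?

4

Listing the qualifying partitions of 16:
16
11 + 5
10 + 6
9 + 7
Counting gives 4.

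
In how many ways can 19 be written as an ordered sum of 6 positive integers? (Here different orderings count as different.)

8568

Place 5 bars in the 18 internal gaps of a row of 19 dots: C(18,5) = 8568.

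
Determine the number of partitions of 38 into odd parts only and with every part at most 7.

Enumerating by decreasing first part gives 153 partitions in all.

153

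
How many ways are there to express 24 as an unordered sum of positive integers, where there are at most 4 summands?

Counting exhaustively, 169 partitions satisfy the conditions.

169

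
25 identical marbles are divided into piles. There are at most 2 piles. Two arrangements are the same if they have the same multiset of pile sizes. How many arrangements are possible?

13

Listing the qualifying partitions of 25:
25
1 + 24
2 + 23
3 + 22
4 + 21
5 + 20
6 + 19
7 + 18
8 + 17
9 + 16
10 + 15
11 + 14
12 + 13
Counting gives 13.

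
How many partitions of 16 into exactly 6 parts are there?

35

There are too many to list fully; the first 12 (by largest part) are:
11, 1, 1, 1, 1, 1
10, 2, 1, 1, 1, 1
9, 3, 1, 1, 1, 1
9, 2, 2, 1, 1, 1
8, 4, 1, 1, 1, 1
8, 3, 2, 1, 1, 1
8, 2, 2, 2, 1, 1
7, 5, 1, 1, 1, 1
7, 4, 2, 1, 1, 1
7, 3, 3, 1, 1, 1
7, 3, 2, 2, 1, 1
7, 2, 2, 2, 2, 1
…and 23 more, for 35 total.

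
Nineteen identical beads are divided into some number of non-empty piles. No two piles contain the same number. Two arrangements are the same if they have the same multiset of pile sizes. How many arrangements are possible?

A partial list (first 12 by largest part):
19
18 + 1
17 + 2
16 + 3
16 + 2 + 1
15 + 4
15 + 3 + 1
14 + 5
14 + 4 + 1
14 + 3 + 2
13 + 6
13 + 5 + 1
…and 42 more, for 54 total.

54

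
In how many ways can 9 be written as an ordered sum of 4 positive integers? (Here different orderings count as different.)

56

By stars and bars with positive parts, the count is C(8,3) = 56.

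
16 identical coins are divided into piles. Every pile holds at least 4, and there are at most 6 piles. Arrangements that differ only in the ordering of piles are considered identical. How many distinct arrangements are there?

11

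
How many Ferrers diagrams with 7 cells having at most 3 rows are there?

The partitions of 7 that satisfy the conditions:
7
1,6
2,5
1,1,5
3,4
1,2,4
1,3,3
2,2,3

8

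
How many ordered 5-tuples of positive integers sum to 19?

3060

By stars and bars with positive parts, the count is C(18,4) = 3060.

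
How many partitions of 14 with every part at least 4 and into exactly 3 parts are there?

They are:
6+4+4
5+5+4
Counting gives 2.

2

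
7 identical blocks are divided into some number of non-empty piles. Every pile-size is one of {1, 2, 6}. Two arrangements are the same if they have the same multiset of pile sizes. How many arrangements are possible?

5

They are:
6, 1
2, 2, 2, 1
2, 2, 1, 1, 1
2, 1, 1, 1, 1, 1
1, 1, 1, 1, 1, 1, 1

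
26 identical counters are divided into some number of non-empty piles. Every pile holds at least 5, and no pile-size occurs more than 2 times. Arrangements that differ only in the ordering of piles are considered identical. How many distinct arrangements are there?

A partial list (first 12 by largest part):
26
21+5
20+6
19+7
18+8
17+9
16+10
16+5+5
15+11
15+6+5
14+12
14+7+5
…and 20 more, for 32 total.

32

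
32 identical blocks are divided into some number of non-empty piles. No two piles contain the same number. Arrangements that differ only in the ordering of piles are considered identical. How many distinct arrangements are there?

390

Counting exhaustively, 390 partitions satisfy the conditions.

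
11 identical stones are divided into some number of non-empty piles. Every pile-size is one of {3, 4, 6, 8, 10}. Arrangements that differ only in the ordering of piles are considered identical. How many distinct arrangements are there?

2

They are:
8, 3
4, 4, 3
Counting gives 2.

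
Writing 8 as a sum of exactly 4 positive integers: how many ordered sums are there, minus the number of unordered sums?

Compositions: C(7,3) = 35.
Unordered (partitions into 4 parts): 5.
Difference: 35 − 5 = 30.

30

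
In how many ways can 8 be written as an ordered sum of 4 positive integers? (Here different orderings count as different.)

By stars and bars with positive parts, the count is C(7,3) = 35.

35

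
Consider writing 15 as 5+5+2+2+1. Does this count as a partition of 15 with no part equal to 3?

Yes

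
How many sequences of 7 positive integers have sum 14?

1716

Equivalently, choose which 6 of the 13 gaps become plus signs: C(13,6) = 1716.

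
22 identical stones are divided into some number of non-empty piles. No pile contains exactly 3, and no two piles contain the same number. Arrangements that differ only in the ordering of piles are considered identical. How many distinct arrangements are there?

55

There are too many to list fully; the first 12 (by largest part) are:
22
21, 1
20, 2
19, 2, 1
18, 4
17, 5
17, 4, 1
16, 6
16, 5, 1
16, 4, 2
15, 7
15, 6, 1
…and 43 more, for 55 total.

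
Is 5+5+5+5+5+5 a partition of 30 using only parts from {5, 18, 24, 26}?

Yes

The parts sum to 30, and the condition 'each summand belongs to {5, 18, 24, 26}' holds.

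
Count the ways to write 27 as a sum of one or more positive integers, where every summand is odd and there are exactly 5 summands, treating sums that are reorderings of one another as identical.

There are too many to list fully; the first 12 (by largest part) are:
23, 1, 1, 1, 1
21, 3, 1, 1, 1
19, 5, 1, 1, 1
19, 3, 3, 1, 1
17, 7, 1, 1, 1
17, 5, 3, 1, 1
17, 3, 3, 3, 1
15, 9, 1, 1, 1
15, 7, 3, 1, 1
15, 5, 5, 1, 1
15, 5, 3, 3, 1
15, 3, 3, 3, 3
…and 25 more, for 37 total.

37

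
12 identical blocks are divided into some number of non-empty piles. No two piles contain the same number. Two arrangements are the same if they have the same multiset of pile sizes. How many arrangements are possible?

15

The partitions of 12 that satisfy the conditions:
12
11, 1
10, 2
9, 3
9, 2, 1
8, 4
8, 3, 1
7, 5
7, 4, 1
7, 3, 2
6, 5, 1
6, 4, 2
6, 3, 2, 1
5, 4, 3
5, 4, 2, 1
That's 15 in total.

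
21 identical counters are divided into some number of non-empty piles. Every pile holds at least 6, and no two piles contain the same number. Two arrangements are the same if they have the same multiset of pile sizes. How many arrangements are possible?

7

The partitions of 21 that satisfy the conditions:
21
6+15
7+14
8+13
9+12
10+11
6+7+8
That's 7 in total.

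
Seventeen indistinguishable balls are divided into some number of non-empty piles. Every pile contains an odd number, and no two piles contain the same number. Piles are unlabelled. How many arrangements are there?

5

The partitions of 17 that satisfy the conditions:
17
13 + 3 + 1
11 + 5 + 1
9 + 7 + 1
9 + 5 + 3
That's 5 in total.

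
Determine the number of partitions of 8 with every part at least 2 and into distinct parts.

The partitions of 8 that satisfy the conditions:
8
6,2
5,3

3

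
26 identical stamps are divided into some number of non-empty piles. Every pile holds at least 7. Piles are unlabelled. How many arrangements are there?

The partitions of 26 that satisfy the conditions:
26
19,7
18,8
17,9
16,10
15,11
14,12
13,13
12,7,7
11,8,7
10,9,7
10,8,8
9,9,8
That's 13 in total.

13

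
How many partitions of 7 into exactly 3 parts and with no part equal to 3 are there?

2

They are:
5+1+1
4+2+1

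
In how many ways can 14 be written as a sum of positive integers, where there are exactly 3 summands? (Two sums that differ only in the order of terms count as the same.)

16

Enumerating:
1,1,12
1,2,11
1,3,10
2,2,10
1,4,9
2,3,9
1,5,8
2,4,8
3,3,8
1,6,7
2,5,7
3,4,7
2,6,6
3,5,6
4,4,6
4,5,5
Counting gives 16.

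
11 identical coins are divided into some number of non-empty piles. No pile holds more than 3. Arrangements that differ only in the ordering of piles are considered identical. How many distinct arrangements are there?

They are:
3+3+3+2
3+3+3+1+1
3+3+2+2+1
3+3+2+1+1+1
3+3+1+1+1+1+1
3+2+2+2+2
3+2+2+2+1+1
3+2+2+1+1+1+1
3+2+1+1+1+1+1+1
3+1+1+1+1+1+1+1+1
2+2+2+2+2+1
2+2+2+2+1+1+1
2+2+2+1+1+1+1+1
2+2+1+1+1+1+1+1+1
2+1+1+1+1+1+1+1+1+1
1+1+1+1+1+1+1+1+1+1+1
Counting gives 16.

16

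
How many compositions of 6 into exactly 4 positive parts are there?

10

Equivalently, choose which 3 of the 5 gaps become plus signs: C(5,3) = 10.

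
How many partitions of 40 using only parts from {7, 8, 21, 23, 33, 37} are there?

2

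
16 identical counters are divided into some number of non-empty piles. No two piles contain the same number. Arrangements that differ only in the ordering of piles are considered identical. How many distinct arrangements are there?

There are too many to list fully; the first 12 (by largest part) are:
16
15 + 1
14 + 2
13 + 3
13 + 2 + 1
12 + 4
12 + 3 + 1
11 + 5
11 + 4 + 1
11 + 3 + 2
10 + 6
10 + 5 + 1
…and 20 more, for 32 total.

32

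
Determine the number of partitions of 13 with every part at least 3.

Enumerating:
13
10 + 3
9 + 4
8 + 5
7 + 6
7 + 3 + 3
6 + 4 + 3
5 + 5 + 3
5 + 4 + 4
4 + 3 + 3 + 3

10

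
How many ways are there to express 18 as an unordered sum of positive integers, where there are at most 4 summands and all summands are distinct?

43

A partial list (first 12 by largest part):
18
17, 1
16, 2
15, 3
15, 2, 1
14, 4
14, 3, 1
13, 5
13, 4, 1
13, 3, 2
12, 6
12, 5, 1
…and 31 more, for 43 total.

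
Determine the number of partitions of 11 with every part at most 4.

27

A partial list (first 12 by largest part):
3,4,4
1,2,4,4
1,1,1,4,4
1,3,3,4
2,2,3,4
1,1,2,3,4
1,1,1,1,3,4
1,2,2,2,4
1,1,1,2,2,4
1,1,1,1,1,2,4
1,1,1,1,1,1,1,4
2,3,3,3
…and 15 more, for 27 total.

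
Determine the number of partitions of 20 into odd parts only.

64

A partial list (first 12 by largest part):
1, 19
3, 17
1, 1, 1, 17
5, 15
1, 1, 3, 15
1, 1, 1, 1, 1, 15
7, 13
1, 1, 5, 13
1, 3, 3, 13
1, 1, 1, 1, 3, 13
1, 1, 1, 1, 1, 1, 1, 13
9, 11
…and 52 more, for 64 total.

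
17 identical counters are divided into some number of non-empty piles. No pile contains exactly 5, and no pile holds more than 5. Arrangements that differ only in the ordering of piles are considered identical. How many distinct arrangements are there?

72

Enumerating by decreasing first part gives 72 partitions in all.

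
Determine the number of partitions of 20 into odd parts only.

There are too many to list fully; the first 12 (by largest part) are:
19 + 1
17 + 3
17 + 1 + 1 + 1
15 + 5
15 + 3 + 1 + 1
15 + 1 + 1 + 1 + 1 + 1
13 + 7
13 + 5 + 1 + 1
13 + 3 + 3 + 1
13 + 3 + 1 + 1 + 1 + 1
13 + 1 + 1 + 1 + 1 + 1 + 1 + 1
11 + 9
…and 52 more, for 64 total.

64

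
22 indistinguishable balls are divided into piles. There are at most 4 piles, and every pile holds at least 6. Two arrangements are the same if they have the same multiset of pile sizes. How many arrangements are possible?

Enumerating:
22
16 + 6
15 + 7
14 + 8
13 + 9
12 + 10
11 + 11
10 + 6 + 6
9 + 7 + 6
8 + 8 + 6
8 + 7 + 7
That's 11 in total.

11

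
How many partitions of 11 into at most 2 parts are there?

6

Enumerating:
11
10,1
9,2
8,3
7,4
6,5
Counting gives 6.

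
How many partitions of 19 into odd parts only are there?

There are too many to list fully; the first 12 (by largest part) are:
19
17+1+1
15+3+1
15+1+1+1+1
13+5+1
13+3+3
13+3+1+1+1
13+1+1+1+1+1+1
11+7+1
11+5+3
11+5+1+1+1
11+3+3+1+1
…and 42 more, for 54 total.

54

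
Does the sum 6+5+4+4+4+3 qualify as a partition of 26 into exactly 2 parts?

The parts sum to 26, and the condition 'there are exactly 2 summands' is violated.

No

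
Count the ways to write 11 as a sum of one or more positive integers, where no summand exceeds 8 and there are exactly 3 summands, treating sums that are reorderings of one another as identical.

9

Listing the qualifying partitions of 11:
8,2,1
7,3,1
7,2,2
6,4,1
6,3,2
5,5,1
5,4,2
5,3,3
4,4,3
That's 9 in total.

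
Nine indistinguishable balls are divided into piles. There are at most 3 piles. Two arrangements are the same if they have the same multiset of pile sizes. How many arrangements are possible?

12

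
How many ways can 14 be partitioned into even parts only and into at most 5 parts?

13

Listing the qualifying partitions of 14:
14
2 + 12
4 + 10
2 + 2 + 10
6 + 8
2 + 4 + 8
2 + 2 + 2 + 8
2 + 6 + 6
4 + 4 + 6
2 + 2 + 4 + 6
2 + 2 + 2 + 2 + 6
2 + 4 + 4 + 4
2 + 2 + 2 + 4 + 4
That's 13 in total.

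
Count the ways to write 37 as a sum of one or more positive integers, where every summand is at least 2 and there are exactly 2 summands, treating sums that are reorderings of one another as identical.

17

They are:
35, 2
34, 3
33, 4
32, 5
31, 6
30, 7
29, 8
28, 9
27, 10
26, 11
25, 12
24, 13
23, 14
22, 15
21, 16
20, 17
19, 18
Counting gives 17.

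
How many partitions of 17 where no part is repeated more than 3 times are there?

166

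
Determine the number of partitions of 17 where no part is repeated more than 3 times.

166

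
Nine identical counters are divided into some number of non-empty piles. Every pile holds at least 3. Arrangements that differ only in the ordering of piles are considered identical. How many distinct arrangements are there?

4

Enumerating:
9
6,3
5,4
3,3,3
Counting gives 4.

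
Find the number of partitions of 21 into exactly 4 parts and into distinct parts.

27

A partial list (first 12 by largest part):
15 + 3 + 2 + 1
14 + 4 + 2 + 1
13 + 5 + 2 + 1
13 + 4 + 3 + 1
12 + 6 + 2 + 1
12 + 5 + 3 + 1
12 + 4 + 3 + 2
11 + 7 + 2 + 1
11 + 6 + 3 + 1
11 + 5 + 4 + 1
11 + 5 + 3 + 2
10 + 8 + 2 + 1
…and 15 more, for 27 total.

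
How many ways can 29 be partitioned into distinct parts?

Systematic enumeration (by largest part, then next-largest, …) yields 256.

256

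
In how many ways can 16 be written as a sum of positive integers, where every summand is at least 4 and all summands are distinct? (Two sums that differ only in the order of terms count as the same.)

6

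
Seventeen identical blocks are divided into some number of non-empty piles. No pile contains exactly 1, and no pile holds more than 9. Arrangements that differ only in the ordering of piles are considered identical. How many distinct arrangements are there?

A partial list (first 12 by largest part):
9,8
9,6,2
9,5,3
9,4,4
9,4,2,2
9,3,3,2
9,2,2,2,2
8,7,2
8,6,3
8,5,4
8,5,2,2
8,4,3,2
…and 39 more, for 51 total.

51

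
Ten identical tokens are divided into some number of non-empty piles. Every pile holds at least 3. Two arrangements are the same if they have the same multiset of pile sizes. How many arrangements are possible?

5

Listing the qualifying partitions of 10:
10
7 + 3
6 + 4
5 + 5
4 + 3 + 3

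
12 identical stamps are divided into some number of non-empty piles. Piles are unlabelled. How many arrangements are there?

There are 77 such partitions.

77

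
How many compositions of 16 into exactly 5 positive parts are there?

1365

Equivalently, choose which 4 of the 15 gaps become plus signs: C(15,4) = 1365.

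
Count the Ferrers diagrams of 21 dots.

Direct enumeration gives 792 partitions.

792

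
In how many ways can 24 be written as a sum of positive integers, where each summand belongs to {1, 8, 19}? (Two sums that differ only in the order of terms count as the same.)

Listing the qualifying partitions of 24:
1,1,1,1,1,19
8,8,8
1,1,1,1,1,1,1,1,8,8
1,1,1,1,1,1,1,1,1,1,1,1,1,1,1,1,8
1,1,1,1,1,1,1,1,1,1,1,1,1,1,1,1,1,1,1,1,1,1,1,1

5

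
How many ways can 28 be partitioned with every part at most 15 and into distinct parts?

Enumerating by decreasing first part gives 152 partitions in all.

152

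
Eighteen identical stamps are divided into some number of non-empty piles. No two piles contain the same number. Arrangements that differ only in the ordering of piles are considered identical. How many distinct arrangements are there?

There are too many to list fully; the first 12 (by largest part) are:
18
1,17
2,16
3,15
1,2,15
4,14
1,3,14
5,13
1,4,13
2,3,13
6,12
1,5,12
…and 34 more, for 46 total.

46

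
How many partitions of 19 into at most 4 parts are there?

94

Enumerating by decreasing first part gives 94 partitions in all.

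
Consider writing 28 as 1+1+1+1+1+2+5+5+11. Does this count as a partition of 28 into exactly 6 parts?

The parts sum to 28, and the condition 'there are exactly 6 summands' is violated.

No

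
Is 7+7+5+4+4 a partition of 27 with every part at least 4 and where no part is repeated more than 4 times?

Yes

The parts sum to 27, and the condition 'every summand is at least 4' holds; the condition 'no summand is used more than 4 times' holds.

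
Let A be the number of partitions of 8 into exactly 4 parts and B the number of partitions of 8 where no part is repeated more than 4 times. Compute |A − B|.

Partitions of 8 into exactly 4 parts: 5.
Partitions of 8 where no part is repeated more than 4 times: 19.
|5 − 19| = 14.

14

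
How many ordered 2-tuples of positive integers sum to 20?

Place 1 bars in the 19 internal gaps of a row of 20 dots: C(19,1) = 19.

19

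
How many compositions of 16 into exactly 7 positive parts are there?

Place 6 bars in the 15 internal gaps of a row of 16 dots: C(15,6) = 5005.

5005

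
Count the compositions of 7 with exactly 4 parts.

Equivalently, choose which 3 of the 6 gaps become plus signs: C(6,3) = 20.

20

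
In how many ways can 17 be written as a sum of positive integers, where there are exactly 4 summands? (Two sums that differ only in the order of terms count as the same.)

There are too many to list fully; the first 12 (by largest part) are:
14, 1, 1, 1
13, 2, 1, 1
12, 3, 1, 1
12, 2, 2, 1
11, 4, 1, 1
11, 3, 2, 1
11, 2, 2, 2
10, 5, 1, 1
10, 4, 2, 1
10, 3, 3, 1
10, 3, 2, 2
9, 6, 1, 1
…and 27 more, for 39 total.

39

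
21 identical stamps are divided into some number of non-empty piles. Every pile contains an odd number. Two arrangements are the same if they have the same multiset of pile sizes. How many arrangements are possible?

Direct enumeration gives 76 partitions.

76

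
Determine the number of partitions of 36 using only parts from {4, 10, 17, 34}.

The partitions of 36 that satisfy the conditions:
10,10,4,4,4,4
4,4,4,4,4,4,4,4,4
That's 2 in total.

2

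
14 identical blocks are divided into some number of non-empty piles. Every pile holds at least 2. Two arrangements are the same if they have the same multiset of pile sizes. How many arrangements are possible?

34

A partial list (first 12 by largest part):
14
2+12
3+11
4+10
2+2+10
5+9
2+3+9
6+8
2+4+8
3+3+8
2+2+2+8
7+7
…and 22 more, for 34 total.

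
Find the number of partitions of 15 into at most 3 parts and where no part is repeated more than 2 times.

26

A partial list (first 12 by largest part):
15
1+14
2+13
1+1+13
3+12
1+2+12
4+11
1+3+11
2+2+11
5+10
1+4+10
2+3+10
…and 14 more, for 26 total.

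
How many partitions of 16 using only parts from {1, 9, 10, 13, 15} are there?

They are:
15,1
13,1,1,1
10,1,1,1,1,1,1
9,1,1,1,1,1,1,1
1,1,1,1,1,1,1,1,1,1,1,1,1,1,1,1
That's 5 in total.

5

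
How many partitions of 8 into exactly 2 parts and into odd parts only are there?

Enumerating:
7 + 1
5 + 3
That's 2 in total.

2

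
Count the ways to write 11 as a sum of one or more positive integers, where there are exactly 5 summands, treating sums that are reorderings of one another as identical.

10

They are:
1 + 1 + 1 + 1 + 7
1 + 1 + 1 + 2 + 6
1 + 1 + 1 + 3 + 5
1 + 1 + 2 + 2 + 5
1 + 1 + 1 + 4 + 4
1 + 1 + 2 + 3 + 4
1 + 2 + 2 + 2 + 4
1 + 1 + 3 + 3 + 3
1 + 2 + 2 + 3 + 3
2 + 2 + 2 + 2 + 3
Counting gives 10.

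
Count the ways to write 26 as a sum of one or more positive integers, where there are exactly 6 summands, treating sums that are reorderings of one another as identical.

Enumerating by decreasing first part gives 282 partitions in all.

282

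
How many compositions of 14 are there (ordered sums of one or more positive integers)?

The number of compositions of n is 2^(n−1); here 2^13 = 8192.

8192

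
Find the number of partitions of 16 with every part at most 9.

201

Systematic enumeration (by largest part, then next-largest, …) yields 201.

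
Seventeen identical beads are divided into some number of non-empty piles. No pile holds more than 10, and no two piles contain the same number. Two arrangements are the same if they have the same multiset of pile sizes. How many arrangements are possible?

24

The partitions of 17 that satisfy the conditions:
10, 7
10, 6, 1
10, 5, 2
10, 4, 3
10, 4, 2, 1
9, 8
9, 7, 1
9, 6, 2
9, 5, 3
9, 5, 2, 1
9, 4, 3, 1
8, 7, 2
8, 6, 3
8, 6, 2, 1
8, 5, 4
8, 5, 3, 1
8, 4, 3, 2
7, 6, 4
7, 6, 3, 1
7, 5, 4, 1
7, 5, 3, 2
7, 4, 3, 2, 1
6, 5, 4, 2
6, 5, 3, 2, 1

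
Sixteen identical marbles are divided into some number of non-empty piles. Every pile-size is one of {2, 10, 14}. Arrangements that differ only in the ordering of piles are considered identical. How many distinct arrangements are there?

Enumerating:
14 + 2
10 + 2 + 2 + 2
2 + 2 + 2 + 2 + 2 + 2 + 2 + 2
Counting gives 3.

3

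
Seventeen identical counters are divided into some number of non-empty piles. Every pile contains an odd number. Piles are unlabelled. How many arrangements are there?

There are too many to list fully; the first 12 (by largest part) are:
17
1 + 1 + 15
1 + 3 + 13
1 + 1 + 1 + 1 + 13
1 + 5 + 11
3 + 3 + 11
1 + 1 + 1 + 3 + 11
1 + 1 + 1 + 1 + 1 + 1 + 11
1 + 7 + 9
3 + 5 + 9
1 + 1 + 1 + 5 + 9
1 + 1 + 3 + 3 + 9
…and 26 more, for 38 total.

38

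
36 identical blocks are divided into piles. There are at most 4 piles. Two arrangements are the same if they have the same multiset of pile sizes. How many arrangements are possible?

478

Enumerating by decreasing first part gives 478 partitions in all.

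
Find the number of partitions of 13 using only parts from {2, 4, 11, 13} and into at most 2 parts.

Listing the qualifying partitions of 13:
13
11,2
Counting gives 2.

2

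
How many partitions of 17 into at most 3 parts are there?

There are too many to list fully; the first 12 (by largest part) are:
17
16 + 1
15 + 2
15 + 1 + 1
14 + 3
14 + 2 + 1
13 + 4
13 + 3 + 1
13 + 2 + 2
12 + 5
12 + 4 + 1
12 + 3 + 2
…and 21 more, for 33 total.

33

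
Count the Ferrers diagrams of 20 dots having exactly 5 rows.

84

Counting exhaustively, 84 partitions satisfy the conditions.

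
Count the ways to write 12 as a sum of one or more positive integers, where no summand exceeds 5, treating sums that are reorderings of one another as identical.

A partial list (first 12 by largest part):
2 + 5 + 5
1 + 1 + 5 + 5
3 + 4 + 5
1 + 2 + 4 + 5
1 + 1 + 1 + 4 + 5
1 + 3 + 3 + 5
2 + 2 + 3 + 5
1 + 1 + 2 + 3 + 5
1 + 1 + 1 + 1 + 3 + 5
1 + 2 + 2 + 2 + 5
1 + 1 + 1 + 2 + 2 + 5
1 + 1 + 1 + 1 + 1 + 2 + 5
…and 35 more, for 47 total.

47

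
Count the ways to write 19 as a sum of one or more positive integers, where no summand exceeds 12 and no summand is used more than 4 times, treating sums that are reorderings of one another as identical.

297

Enumerating by decreasing first part gives 297 partitions in all.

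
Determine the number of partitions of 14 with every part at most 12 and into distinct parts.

Enumerating:
12 + 2
11 + 3
11 + 2 + 1
10 + 4
10 + 3 + 1
9 + 5
9 + 4 + 1
9 + 3 + 2
8 + 6
8 + 5 + 1
8 + 4 + 2
8 + 3 + 2 + 1
7 + 6 + 1
7 + 5 + 2
7 + 4 + 3
7 + 4 + 2 + 1
6 + 5 + 3
6 + 5 + 2 + 1
6 + 4 + 3 + 1
5 + 4 + 3 + 2

20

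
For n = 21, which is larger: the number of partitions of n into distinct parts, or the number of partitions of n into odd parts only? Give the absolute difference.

0

Partitions of 21 into distinct parts: 76.
Partitions of 21 into odd parts only: 76.
|76 − 76| = 0.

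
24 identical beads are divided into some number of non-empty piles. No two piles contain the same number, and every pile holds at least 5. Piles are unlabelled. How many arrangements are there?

15

Listing the qualifying partitions of 24:
24
19, 5
18, 6
17, 7
16, 8
15, 9
14, 10
13, 11
13, 6, 5
12, 7, 5
11, 8, 5
11, 7, 6
10, 9, 5
10, 8, 6
9, 8, 7
Counting gives 15.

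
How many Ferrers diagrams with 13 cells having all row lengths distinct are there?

Enumerating:
13
12, 1
11, 2
10, 3
10, 2, 1
9, 4
9, 3, 1
8, 5
8, 4, 1
8, 3, 2
7, 6
7, 5, 1
7, 4, 2
7, 3, 2, 1
6, 5, 2
6, 4, 3
6, 4, 2, 1
5, 4, 3, 1

18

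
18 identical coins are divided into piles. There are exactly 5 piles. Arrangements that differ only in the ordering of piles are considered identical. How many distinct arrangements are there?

57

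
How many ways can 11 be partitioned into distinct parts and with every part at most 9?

10

The partitions of 11 that satisfy the conditions:
9+2
8+3
8+2+1
7+4
7+3+1
6+5
6+4+1
6+3+2
5+4+2
5+3+2+1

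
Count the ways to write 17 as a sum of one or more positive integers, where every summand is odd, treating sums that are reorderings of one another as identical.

There are too many to list fully; the first 12 (by largest part) are:
17
15, 1, 1
13, 3, 1
13, 1, 1, 1, 1
11, 5, 1
11, 3, 3
11, 3, 1, 1, 1
11, 1, 1, 1, 1, 1, 1
9, 7, 1
9, 5, 3
9, 5, 1, 1, 1
9, 3, 3, 1, 1
…and 26 more, for 38 total.

38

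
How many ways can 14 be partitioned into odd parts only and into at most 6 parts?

Enumerating:
13, 1
11, 3
11, 1, 1, 1
9, 5
9, 3, 1, 1
9, 1, 1, 1, 1, 1
7, 7
7, 5, 1, 1
7, 3, 3, 1
7, 3, 1, 1, 1, 1
5, 5, 3, 1
5, 5, 1, 1, 1, 1
5, 3, 3, 3
5, 3, 3, 1, 1, 1
3, 3, 3, 3, 1, 1

15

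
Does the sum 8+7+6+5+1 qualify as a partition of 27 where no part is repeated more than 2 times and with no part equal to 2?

Yes

The parts sum to 27, and the condition 'no summand is used more than 2 times' holds; the condition 'no summand equals 2' holds.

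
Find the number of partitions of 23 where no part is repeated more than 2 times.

Systematic enumeration (by largest part, then next-largest, …) yields 355.

355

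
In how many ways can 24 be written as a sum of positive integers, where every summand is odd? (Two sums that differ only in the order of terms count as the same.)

122

There are 122 such partitions.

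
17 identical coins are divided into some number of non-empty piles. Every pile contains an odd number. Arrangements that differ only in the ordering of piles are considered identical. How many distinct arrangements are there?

38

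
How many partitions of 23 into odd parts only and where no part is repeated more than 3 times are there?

41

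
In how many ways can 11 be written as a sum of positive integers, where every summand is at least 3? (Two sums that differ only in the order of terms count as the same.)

6

The partitions of 11 that satisfy the conditions:
11
8+3
7+4
6+5
5+3+3
4+4+3
That's 6 in total.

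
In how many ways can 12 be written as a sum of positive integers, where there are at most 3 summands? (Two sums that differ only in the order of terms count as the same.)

19

Enumerating:
12
11+1
10+2
10+1+1
9+3
9+2+1
8+4
8+3+1
8+2+2
7+5
7+4+1
7+3+2
6+6
6+5+1
6+4+2
6+3+3
5+5+2
5+4+3
4+4+4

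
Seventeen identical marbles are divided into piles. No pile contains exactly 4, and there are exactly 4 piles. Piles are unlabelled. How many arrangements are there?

Listing the qualifying partitions of 17:
1, 1, 1, 14
1, 1, 2, 13
1, 1, 3, 12
1, 2, 2, 12
1, 2, 3, 11
2, 2, 2, 11
1, 1, 5, 10
1, 3, 3, 10
2, 2, 3, 10
1, 1, 6, 9
1, 2, 5, 9
2, 3, 3, 9
1, 1, 7, 8
1, 2, 6, 8
1, 3, 5, 8
2, 2, 5, 8
3, 3, 3, 8
1, 2, 7, 7
1, 3, 6, 7
2, 2, 6, 7
2, 3, 5, 7
2, 3, 6, 6
1, 5, 5, 6
3, 3, 5, 6
2, 5, 5, 5
Counting gives 25.

25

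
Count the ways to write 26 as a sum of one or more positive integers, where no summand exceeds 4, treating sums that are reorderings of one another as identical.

There are 206 such partitions.

206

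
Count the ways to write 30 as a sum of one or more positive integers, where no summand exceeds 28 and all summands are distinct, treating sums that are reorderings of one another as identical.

A full systematic count gives 294.

294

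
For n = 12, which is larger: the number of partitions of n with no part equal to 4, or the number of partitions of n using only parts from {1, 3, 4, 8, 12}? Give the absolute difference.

Partitions of 12 with no part equal to 4: 55.
Partitions of 12 using only parts from {1, 3, 4, 8, 12}: 15.
|55 − 15| = 40.

40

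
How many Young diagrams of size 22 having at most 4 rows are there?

A full systematic count gives 136.

136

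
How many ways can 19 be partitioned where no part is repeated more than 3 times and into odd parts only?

24

The partitions of 19 that satisfy the conditions:
19
17,1,1
15,3,1
13,5,1
13,3,3
13,3,1,1,1
11,7,1
11,5,3
11,5,1,1,1
11,3,3,1,1
9,9,1
9,7,3
9,7,1,1,1
9,5,5
9,5,3,1,1
9,3,3,3,1
7,7,5
7,7,3,1,1
7,5,5,1,1
7,5,3,3,1
7,3,3,3,1,1,1
5,5,5,3,1
5,5,3,3,3
5,5,3,3,1,1,1
That's 24 in total.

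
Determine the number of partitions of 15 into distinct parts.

27

There are too many to list fully; the first 12 (by largest part) are:
15
1+14
2+13
3+12
1+2+12
4+11
1+3+11
5+10
1+4+10
2+3+10
6+9
1+5+9
…and 15 more, for 27 total.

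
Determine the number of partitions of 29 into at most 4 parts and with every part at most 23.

Enumerating by decreasing first part gives 254 partitions in all.

254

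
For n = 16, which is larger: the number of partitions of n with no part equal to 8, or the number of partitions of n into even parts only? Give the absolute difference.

187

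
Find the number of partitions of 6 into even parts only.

3

The partitions of 6 that satisfy the conditions:
6
2,4
2,2,2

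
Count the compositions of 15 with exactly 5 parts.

By stars and bars with positive parts, the count is C(14,4) = 1001.

1001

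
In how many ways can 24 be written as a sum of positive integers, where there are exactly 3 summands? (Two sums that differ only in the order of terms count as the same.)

A partial list (first 12 by largest part):
1,1,22
1,2,21
1,3,20
2,2,20
1,4,19
2,3,19
1,5,18
2,4,18
3,3,18
1,6,17
2,5,17
3,4,17
…and 36 more, for 48 total.

48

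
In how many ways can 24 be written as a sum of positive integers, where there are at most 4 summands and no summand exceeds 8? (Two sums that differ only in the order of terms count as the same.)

15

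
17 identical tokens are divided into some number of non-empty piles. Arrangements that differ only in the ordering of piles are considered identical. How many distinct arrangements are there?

Counting exhaustively, 297 partitions satisfy the conditions.

297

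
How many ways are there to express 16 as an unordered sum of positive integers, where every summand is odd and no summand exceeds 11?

29

A partial list (first 12 by largest part):
5 + 11
1 + 1 + 3 + 11
1 + 1 + 1 + 1 + 1 + 11
7 + 9
1 + 1 + 5 + 9
1 + 3 + 3 + 9
1 + 1 + 1 + 1 + 3 + 9
1 + 1 + 1 + 1 + 1 + 1 + 1 + 9
1 + 1 + 7 + 7
1 + 3 + 5 + 7
1 + 1 + 1 + 1 + 5 + 7
3 + 3 + 3 + 7
…and 17 more, for 29 total.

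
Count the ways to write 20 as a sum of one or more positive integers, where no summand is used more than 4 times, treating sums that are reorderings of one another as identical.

409

Direct enumeration gives 409 partitions.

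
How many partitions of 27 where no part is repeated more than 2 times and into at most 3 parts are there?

Counting exhaustively, 74 partitions satisfy the conditions.

74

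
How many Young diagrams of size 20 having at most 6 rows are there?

282

A full systematic count gives 282.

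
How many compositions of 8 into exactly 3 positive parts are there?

21

By stars and bars with positive parts, the count is C(7,2) = 21.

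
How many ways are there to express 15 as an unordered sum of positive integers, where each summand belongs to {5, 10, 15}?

3

They are:
15
10+5
5+5+5
That's 3 in total.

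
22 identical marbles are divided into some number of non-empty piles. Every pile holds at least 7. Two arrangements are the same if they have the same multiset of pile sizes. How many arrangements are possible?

7

They are:
22
15,7
14,8
13,9
12,10
11,11
8,7,7
Counting gives 7.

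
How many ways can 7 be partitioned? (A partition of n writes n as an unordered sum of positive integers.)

15

The partitions of 7 that satisfy the conditions:
7
6, 1
5, 2
5, 1, 1
4, 3
4, 2, 1
4, 1, 1, 1
3, 3, 1
3, 2, 2
3, 2, 1, 1
3, 1, 1, 1, 1
2, 2, 2, 1
2, 2, 1, 1, 1
2, 1, 1, 1, 1, 1
1, 1, 1, 1, 1, 1, 1
Counting gives 15.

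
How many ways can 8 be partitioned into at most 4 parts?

Enumerating:
8
7, 1
6, 2
6, 1, 1
5, 3
5, 2, 1
5, 1, 1, 1
4, 4
4, 3, 1
4, 2, 2
4, 2, 1, 1
3, 3, 2
3, 3, 1, 1
3, 2, 2, 1
2, 2, 2, 2
Counting gives 15.

15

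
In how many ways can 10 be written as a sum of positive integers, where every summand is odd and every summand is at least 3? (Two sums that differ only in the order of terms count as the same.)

Listing the qualifying partitions of 10:
7,3
5,5

2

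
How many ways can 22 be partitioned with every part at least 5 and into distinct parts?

11

The partitions of 22 that satisfy the conditions:
22
17,5
16,6
15,7
14,8
13,9
12,10
11,6,5
10,7,5
9,8,5
9,7,6
Counting gives 11.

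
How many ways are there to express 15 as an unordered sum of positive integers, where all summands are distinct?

27

There are too many to list fully; the first 12 (by largest part) are:
15
14,1
13,2
12,3
12,2,1
11,4
11,3,1
10,5
10,4,1
10,3,2
9,6
9,5,1
…and 15 more, for 27 total.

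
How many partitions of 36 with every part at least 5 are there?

176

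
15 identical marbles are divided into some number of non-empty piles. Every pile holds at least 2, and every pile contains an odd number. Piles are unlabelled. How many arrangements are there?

Listing the qualifying partitions of 15:
15
9+3+3
7+5+3
5+5+5
3+3+3+3+3
That's 5 in total.

5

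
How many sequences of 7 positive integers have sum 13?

924

Equivalently, choose which 6 of the 12 gaps become plus signs: C(12,6) = 924.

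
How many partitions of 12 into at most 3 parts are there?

19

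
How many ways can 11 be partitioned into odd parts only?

Listing the qualifying partitions of 11:
11
9+1+1
7+3+1
7+1+1+1+1
5+5+1
5+3+3
5+3+1+1+1
5+1+1+1+1+1+1
3+3+3+1+1
3+3+1+1+1+1+1
3+1+1+1+1+1+1+1+1
1+1+1+1+1+1+1+1+1+1+1
Counting gives 12.

12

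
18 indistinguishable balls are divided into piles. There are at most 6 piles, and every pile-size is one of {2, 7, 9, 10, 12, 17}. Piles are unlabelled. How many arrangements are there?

They are:
12, 2, 2, 2
10, 2, 2, 2, 2
9, 9
9, 7, 2
7, 7, 2, 2
Counting gives 5.

5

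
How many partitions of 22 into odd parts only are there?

Enumerating by decreasing first part gives 89 partitions in all.

89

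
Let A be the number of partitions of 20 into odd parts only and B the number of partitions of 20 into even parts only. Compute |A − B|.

22

Partitions of 20 into odd parts only: 64.
Partitions of 20 into even parts only: 42.
|64 − 42| = 22.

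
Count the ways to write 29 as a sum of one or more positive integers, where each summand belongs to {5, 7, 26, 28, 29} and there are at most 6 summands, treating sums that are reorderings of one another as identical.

The partitions of 29 that satisfy the conditions:
29
7,7,5,5,5

2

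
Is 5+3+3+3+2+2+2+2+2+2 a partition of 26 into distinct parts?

No

The parts sum to 26, and the condition 'all summands are distinct' is violated.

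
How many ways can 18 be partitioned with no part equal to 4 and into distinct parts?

31

A partial list (first 12 by largest part):
18
17, 1
16, 2
15, 3
15, 2, 1
14, 3, 1
13, 5
13, 3, 2
12, 6
12, 5, 1
12, 3, 2, 1
11, 7
…and 19 more, for 31 total.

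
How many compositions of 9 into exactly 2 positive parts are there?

8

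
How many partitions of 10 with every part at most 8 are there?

There are too many to list fully; the first 12 (by largest part) are:
2+8
1+1+8
3+7
1+2+7
1+1+1+7
4+6
1+3+6
2+2+6
1+1+2+6
1+1+1+1+6
5+5
1+4+5
…and 28 more, for 40 total.

40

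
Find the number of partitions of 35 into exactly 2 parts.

17

They are:
1+34
2+33
3+32
4+31
5+30
6+29
7+28
8+27
9+26
10+25
11+24
12+23
13+22
14+21
15+20
16+19
17+18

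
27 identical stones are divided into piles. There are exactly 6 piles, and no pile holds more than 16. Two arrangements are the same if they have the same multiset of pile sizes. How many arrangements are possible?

Counting exhaustively, 312 partitions satisfy the conditions.

312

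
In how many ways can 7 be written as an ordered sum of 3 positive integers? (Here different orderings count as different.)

15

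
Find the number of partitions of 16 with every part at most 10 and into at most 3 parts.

18

They are:
10,6
10,5,1
10,4,2
10,3,3
9,7
9,6,1
9,5,2
9,4,3
8,8
8,7,1
8,6,2
8,5,3
8,4,4
7,7,2
7,6,3
7,5,4
6,6,4
6,5,5
That's 18 in total.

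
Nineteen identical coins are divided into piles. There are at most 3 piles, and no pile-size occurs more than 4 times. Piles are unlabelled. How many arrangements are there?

40

There are too many to list fully; the first 12 (by largest part) are:
19
1+18
2+17
1+1+17
3+16
1+2+16
4+15
1+3+15
2+2+15
5+14
1+4+14
2+3+14
…and 28 more, for 40 total.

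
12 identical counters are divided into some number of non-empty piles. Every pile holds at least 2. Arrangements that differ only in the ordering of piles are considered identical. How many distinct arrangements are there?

Enumerating:
12
10, 2
9, 3
8, 4
8, 2, 2
7, 5
7, 3, 2
6, 6
6, 4, 2
6, 3, 3
6, 2, 2, 2
5, 5, 2
5, 4, 3
5, 3, 2, 2
4, 4, 4
4, 4, 2, 2
4, 3, 3, 2
4, 2, 2, 2, 2
3, 3, 3, 3
3, 3, 2, 2, 2
2, 2, 2, 2, 2, 2
Counting gives 21.

21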